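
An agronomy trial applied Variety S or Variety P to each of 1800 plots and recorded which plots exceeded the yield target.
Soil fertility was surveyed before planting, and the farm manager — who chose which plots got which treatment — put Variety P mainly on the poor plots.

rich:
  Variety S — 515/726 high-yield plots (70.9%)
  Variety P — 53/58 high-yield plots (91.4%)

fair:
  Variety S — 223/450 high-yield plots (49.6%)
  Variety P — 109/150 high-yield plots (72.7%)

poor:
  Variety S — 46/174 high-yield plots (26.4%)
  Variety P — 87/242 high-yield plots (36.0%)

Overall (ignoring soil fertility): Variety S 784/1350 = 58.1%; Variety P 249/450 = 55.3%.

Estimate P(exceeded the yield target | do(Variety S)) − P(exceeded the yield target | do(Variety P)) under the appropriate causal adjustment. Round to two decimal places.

-0.19

Within every soil fertility level Variety P has the higher rate, yet pooled Variety S does — Simpson's reversal.
Here soil fertility is a common cause — it drives both which variety a case falls under and the outcome. The crude comparison mixes populations; the stratum-specific rates are the causally relevant ones.
Adjusting over the population distribution of soil fertility: 0.436·(0.709−0.914) + 0.333·(0.496−0.727) + 0.231·(0.264−0.360) = -0.188.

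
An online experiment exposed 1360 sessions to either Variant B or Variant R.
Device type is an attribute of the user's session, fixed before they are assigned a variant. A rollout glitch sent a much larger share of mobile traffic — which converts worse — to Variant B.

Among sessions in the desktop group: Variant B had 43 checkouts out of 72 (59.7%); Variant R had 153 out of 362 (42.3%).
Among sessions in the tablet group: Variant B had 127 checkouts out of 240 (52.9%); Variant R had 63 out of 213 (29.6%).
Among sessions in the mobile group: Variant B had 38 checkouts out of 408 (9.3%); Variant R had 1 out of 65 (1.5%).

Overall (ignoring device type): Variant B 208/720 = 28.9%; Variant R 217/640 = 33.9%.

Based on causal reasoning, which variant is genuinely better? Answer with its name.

Variant B

The stratified and pooled comparisons disagree (Variant B wins within each device type; Variant R wins overall), so the answer turns on the causal role of device type.
The imbalance in device type arose from how sessions were allocated, not from anything the variant did; and device type independently affects the outcome. The pooled gap is confounded — condition on device type.
Within each level — desktop: 59.7% vs 42.3%; tablet: 52.9% vs 29.6%; mobile: 9.3% vs 1.5% — Variant B is higher every time.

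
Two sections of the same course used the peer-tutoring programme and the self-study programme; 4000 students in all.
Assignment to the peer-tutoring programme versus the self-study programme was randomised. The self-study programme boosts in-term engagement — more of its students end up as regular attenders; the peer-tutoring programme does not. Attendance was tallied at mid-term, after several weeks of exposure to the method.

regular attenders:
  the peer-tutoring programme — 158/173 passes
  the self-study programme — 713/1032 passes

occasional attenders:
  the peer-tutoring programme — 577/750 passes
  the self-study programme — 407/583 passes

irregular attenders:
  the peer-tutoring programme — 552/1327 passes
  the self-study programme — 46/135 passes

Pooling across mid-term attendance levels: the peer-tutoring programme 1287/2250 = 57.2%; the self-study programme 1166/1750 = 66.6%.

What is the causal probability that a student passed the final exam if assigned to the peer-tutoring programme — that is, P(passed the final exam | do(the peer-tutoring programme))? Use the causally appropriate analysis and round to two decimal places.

The stratified and pooled comparisons disagree (the peer-tutoring programme wins within each mid-term attendance; the self-study programme wins overall), so the answer turns on the causal role of mid-term attendance.
The distribution of mid-term attendance is itself part of what the teaching method does — it is an intermediate outcome. Holding it fixed would remove that part of the effect; the total effect is the pooled difference.
So P(outcome | do(the peer-tutoring programme)) is just the pooled rate for the peer-tutoring programme: 1287/2250 = 0.572.

0.57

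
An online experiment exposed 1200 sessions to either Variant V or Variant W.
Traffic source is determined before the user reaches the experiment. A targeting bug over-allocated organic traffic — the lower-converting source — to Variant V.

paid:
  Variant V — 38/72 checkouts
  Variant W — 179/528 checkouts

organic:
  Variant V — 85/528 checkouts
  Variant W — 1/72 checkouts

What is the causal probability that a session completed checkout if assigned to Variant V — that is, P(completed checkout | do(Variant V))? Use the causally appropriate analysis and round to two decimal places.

Within every traffic source level Variant V has the higher rate, yet pooled Variant W does — Simpson's reversal.
Traffic source satisfies the back-door criterion: it is not a descendant of the variant, and it blocks the spurious path from variant to outcome. Adjusting for it (i.e., using the within-traffic source rates) gives the causal effect.
Standardising Variant V to the population traffic source mix: 0.500·38/72 + 0.500·85/528 = 0.344.

0.34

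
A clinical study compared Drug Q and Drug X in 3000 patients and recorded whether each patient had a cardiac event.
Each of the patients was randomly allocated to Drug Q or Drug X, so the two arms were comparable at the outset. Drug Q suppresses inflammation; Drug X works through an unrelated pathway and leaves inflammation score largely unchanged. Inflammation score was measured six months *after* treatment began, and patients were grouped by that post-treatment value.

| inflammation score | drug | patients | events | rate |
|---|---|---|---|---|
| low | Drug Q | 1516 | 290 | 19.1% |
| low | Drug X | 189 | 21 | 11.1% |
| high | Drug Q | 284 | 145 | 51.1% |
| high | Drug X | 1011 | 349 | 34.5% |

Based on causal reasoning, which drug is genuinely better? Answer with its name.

The inflammation score-specific comparison favours Drug X throughout, but the pooled figures favour Drug Q. The question is whether to condition on inflammation score.
Stratifying would compare drugs among patients the drugs themselves sorted into inflammation score groups — a form of selection on an intermediate. The unconditioned pooled rates give the total causal effect.
Pooled: Drug Q 24.2% vs Drug X 30.8%; Drug Q is lower overall.

Drug Q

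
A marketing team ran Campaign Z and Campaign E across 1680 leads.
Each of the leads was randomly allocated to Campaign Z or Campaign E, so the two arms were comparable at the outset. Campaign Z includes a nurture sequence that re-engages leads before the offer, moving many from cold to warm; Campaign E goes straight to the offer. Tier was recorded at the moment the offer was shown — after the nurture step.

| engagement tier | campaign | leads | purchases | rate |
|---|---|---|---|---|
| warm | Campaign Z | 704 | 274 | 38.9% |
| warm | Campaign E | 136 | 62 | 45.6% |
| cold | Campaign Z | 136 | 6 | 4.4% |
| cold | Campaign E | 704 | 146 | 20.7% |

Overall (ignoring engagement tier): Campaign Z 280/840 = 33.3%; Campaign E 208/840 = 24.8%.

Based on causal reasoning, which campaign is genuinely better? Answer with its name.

Campaign Z

Engagement tier is recorded after the campaign and is itself shifted by it — it sits on the causal path from campaign to outcome. Conditioning on a mediator would strip out part of the effect we want; the pooled comparison gives the total causal effect.
Pooled: Campaign Z 33.3% vs Campaign E 24.8%; Campaign Z is higher overall.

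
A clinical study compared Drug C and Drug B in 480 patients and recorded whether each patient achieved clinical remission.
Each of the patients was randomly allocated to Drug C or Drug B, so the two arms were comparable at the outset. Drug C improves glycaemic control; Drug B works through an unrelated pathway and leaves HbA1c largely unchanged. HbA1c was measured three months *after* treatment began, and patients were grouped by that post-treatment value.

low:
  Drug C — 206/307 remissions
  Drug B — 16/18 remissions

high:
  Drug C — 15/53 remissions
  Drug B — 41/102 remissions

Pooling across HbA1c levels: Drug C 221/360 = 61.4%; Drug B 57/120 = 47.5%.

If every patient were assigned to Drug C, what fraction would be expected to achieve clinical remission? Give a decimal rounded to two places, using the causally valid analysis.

Because the drug influences HbA1c, HbA1c is a post-treatment mediator, not a confounder. Stratifying on it would bias the estimate; the causal effect is the crude pooled difference.
So P(outcome | do(Drug C)) is just the pooled rate for Drug C: 221/360 = 0.614.

0.61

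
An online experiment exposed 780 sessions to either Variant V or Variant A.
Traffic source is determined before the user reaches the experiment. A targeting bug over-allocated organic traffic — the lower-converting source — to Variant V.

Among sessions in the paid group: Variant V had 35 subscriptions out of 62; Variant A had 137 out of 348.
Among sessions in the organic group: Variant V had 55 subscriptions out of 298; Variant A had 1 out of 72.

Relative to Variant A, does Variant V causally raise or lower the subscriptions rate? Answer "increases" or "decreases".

Variant V is higher inside every traffic source stratum but Variant A is higher in aggregate. Whether to stratify depends on how traffic source relates to the variant.
Traffic source is set before the variant has any effect — it is not caused by the variant — and it independently drives the outcome. That makes it a confounder, so the causal comparison is within traffic source levels.
Within each level — paid: 56.5% vs 39.4%; organic: 18.5% vs 1.4% — Variant V is higher every time.

increases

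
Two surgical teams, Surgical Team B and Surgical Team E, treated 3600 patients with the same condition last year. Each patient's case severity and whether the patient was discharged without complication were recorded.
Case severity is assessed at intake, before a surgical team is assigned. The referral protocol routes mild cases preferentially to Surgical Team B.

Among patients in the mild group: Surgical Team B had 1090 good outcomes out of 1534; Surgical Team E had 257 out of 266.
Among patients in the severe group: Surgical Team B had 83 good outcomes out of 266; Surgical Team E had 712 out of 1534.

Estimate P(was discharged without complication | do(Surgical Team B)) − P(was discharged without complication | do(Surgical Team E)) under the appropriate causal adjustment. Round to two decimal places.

-0.20

Case severity differs across surgical teams for reasons unrelated to any effect of the surgical team itself, and it separately predicts the outcome — a classic confounder. We must compare within case severity levels.
Adjusting over the population distribution of case severity: 0.500·(0.711−0.966) + 0.500·(0.312−0.464) = -0.204.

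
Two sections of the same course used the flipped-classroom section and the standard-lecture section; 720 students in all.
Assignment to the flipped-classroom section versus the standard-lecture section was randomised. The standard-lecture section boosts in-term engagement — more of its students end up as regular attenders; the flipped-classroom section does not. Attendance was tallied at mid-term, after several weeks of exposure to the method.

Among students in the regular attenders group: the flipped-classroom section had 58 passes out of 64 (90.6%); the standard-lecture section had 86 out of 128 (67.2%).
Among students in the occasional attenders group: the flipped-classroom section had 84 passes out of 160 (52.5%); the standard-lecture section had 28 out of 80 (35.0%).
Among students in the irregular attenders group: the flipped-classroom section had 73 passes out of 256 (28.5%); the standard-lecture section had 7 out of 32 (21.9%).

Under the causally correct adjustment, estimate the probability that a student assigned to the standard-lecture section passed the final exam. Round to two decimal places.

Because the teaching method influences mid-term attendance, mid-term attendance is a post-treatment mediator, not a confounder. Stratifying on it would bias the estimate; the causal effect is the crude pooled difference.
So P(outcome | do(the standard-lecture section)) is just the pooled rate for the standard-lecture section: 121/240 = 0.504.

0.50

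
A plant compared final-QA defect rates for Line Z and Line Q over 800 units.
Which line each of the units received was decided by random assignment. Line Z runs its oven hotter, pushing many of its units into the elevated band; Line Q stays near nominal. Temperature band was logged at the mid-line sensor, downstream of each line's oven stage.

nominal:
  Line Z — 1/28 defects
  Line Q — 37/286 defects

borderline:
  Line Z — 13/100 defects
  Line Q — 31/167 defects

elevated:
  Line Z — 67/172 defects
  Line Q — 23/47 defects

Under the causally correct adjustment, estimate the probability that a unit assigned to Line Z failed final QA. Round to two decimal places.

Line Z is lower inside every in-process temperature band stratum but Line Q is lower in aggregate. Whether to stratify depends on how in-process temperature band relates to the line.
In-process temperature band is recorded after the line and is itself shifted by it — it sits on the causal path from line to outcome. Conditioning on a mediator would strip out part of the effect we want; the pooled comparison gives the total causal effect.
So P(outcome | do(Line Z)) is just the pooled rate for Line Z: 81/300 = 0.270.

0.27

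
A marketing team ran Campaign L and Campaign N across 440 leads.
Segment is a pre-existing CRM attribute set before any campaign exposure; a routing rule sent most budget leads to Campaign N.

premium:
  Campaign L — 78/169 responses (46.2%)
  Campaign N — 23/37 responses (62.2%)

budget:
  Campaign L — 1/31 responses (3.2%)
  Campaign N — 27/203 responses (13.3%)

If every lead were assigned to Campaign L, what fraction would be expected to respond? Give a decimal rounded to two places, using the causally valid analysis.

0.23

The customer segment-specific comparison favours Campaign N throughout, but the pooled figures favour Campaign L. The question is whether to condition on customer segment.
Since customer segment is a pre-existing factor (not a product of the campaign) and it affects the outcome on its own, it is a confounder. The stratified rates, not the pooled rate, identify the causal effect.
Standardising Campaign L to the population customer segment mix: 0.468·78/169 + 0.532·1/31 = 0.233.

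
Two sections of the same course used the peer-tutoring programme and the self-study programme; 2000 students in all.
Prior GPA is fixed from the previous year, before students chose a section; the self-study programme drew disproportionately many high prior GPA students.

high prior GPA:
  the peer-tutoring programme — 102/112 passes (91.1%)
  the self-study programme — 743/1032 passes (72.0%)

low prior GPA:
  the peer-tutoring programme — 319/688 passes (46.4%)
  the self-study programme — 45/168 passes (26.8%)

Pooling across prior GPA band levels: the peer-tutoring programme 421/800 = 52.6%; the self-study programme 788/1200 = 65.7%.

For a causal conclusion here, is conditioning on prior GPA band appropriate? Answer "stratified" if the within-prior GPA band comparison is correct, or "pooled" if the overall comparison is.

Here prior GPA band is a common cause — it drives both which teaching method a case falls under and the outcome. The crude comparison mixes populations; the stratum-specific rates are the causally relevant ones.
Within each level — high prior GPA: 91.1% vs 72.0%; low prior GPA: 46.4% vs 26.8% — the peer-tutoring programme is higher every time.

stratified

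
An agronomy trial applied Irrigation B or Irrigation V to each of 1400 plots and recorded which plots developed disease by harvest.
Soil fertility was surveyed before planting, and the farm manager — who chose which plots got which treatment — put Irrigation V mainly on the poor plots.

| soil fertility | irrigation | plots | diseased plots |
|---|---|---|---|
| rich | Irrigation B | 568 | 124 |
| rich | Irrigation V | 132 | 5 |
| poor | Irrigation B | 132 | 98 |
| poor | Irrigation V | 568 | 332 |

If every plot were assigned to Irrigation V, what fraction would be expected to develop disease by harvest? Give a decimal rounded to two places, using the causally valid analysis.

Within every soil fertility level Irrigation V has the lower rate, yet pooled Irrigation B does — Simpson's reversal.
Since soil fertility is a pre-existing factor (not a product of the irrigation) and it affects the outcome on its own, it is a confounder. The stratified rates, not the pooled rate, identify the causal effect.
Standardising Irrigation V to the population soil fertility mix: 0.500·5/132 + 0.500·332/568 = 0.311.

0.31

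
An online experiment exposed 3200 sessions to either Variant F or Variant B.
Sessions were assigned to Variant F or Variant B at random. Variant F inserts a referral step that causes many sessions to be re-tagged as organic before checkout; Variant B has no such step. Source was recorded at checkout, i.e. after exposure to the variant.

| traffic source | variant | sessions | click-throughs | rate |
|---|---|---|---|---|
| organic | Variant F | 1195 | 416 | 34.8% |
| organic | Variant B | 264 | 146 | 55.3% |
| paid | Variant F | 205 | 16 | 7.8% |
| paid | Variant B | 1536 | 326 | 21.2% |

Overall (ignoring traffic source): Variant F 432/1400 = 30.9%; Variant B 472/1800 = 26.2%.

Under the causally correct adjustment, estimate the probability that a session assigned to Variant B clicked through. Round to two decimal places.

0.26

Because the variant influences traffic source, traffic source is a post-treatment mediator, not a confounder. Stratifying on it would bias the estimate; the causal effect is the crude pooled difference.
So P(outcome | do(Variant B)) is just the pooled rate for Variant B: 472/1800 = 0.262.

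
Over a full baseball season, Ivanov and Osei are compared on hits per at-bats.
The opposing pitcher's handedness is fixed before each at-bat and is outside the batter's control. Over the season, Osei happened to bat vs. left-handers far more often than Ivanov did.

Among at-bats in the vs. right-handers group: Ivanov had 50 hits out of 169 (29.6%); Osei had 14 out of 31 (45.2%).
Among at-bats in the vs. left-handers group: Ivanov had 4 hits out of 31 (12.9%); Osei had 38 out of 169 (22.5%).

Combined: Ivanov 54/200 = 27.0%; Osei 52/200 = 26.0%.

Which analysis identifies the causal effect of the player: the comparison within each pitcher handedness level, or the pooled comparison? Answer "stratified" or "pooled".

stratified

Pitcher handedness satisfies the back-door criterion: it is not a descendant of the player, and it blocks the spurious path from player to outcome. Adjusting for it (i.e., using the within-pitcher handedness rates) gives the causal effect.
Within each level — vs. right-handers: 29.6% vs 45.2%; vs. left-handers: 12.9% vs 22.5% — Osei is higher every time.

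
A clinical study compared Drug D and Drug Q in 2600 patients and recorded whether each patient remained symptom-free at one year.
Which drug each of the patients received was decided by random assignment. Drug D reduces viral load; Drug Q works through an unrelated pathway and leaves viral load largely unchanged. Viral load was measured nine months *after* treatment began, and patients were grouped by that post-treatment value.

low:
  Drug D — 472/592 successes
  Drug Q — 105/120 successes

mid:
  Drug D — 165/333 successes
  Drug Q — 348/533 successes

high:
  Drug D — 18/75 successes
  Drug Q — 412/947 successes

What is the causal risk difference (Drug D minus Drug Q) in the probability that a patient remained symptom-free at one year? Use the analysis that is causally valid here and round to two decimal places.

Viral load is downstream of the drug. One should not condition on a consequence of treatment, so the overall rates are the right comparison.
The causal difference is the pooled difference: 0.655 − 0.541 = +0.114.

+0.11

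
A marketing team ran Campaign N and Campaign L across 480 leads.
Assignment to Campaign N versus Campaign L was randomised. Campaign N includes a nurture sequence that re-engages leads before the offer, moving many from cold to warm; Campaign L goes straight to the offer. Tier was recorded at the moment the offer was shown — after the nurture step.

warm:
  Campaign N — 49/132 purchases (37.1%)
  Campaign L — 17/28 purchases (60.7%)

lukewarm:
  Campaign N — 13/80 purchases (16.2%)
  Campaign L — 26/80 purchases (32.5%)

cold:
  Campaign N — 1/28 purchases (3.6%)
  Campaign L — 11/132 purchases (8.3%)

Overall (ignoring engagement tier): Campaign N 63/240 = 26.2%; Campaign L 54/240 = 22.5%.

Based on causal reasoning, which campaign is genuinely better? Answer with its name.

Because the campaign influences engagement tier, engagement tier is a post-treatment mediator, not a confounder. Stratifying on it would bias the estimate; the causal effect is the crude pooled difference.
Pooled: Campaign N 26.2% vs Campaign L 22.5%; Campaign N is higher overall.

Campaign N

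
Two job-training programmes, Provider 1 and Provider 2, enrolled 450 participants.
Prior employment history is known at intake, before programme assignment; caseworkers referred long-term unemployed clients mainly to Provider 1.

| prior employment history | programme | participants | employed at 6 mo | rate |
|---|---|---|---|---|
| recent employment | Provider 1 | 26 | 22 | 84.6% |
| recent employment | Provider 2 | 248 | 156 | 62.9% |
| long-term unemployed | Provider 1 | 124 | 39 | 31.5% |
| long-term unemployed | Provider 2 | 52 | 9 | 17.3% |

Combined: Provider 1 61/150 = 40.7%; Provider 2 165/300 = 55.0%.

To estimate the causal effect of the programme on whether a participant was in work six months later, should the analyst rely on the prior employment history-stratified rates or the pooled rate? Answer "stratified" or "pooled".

Here prior employment history is a common cause — it drives both which programme a case falls under and the outcome. The crude comparison mixes populations; the stratum-specific rates are the causally relevant ones.
Within each level — recent employment: 84.6% vs 62.9%; long-term unemployed: 31.5% vs 17.3% — Provider 1 is higher every time.

stratified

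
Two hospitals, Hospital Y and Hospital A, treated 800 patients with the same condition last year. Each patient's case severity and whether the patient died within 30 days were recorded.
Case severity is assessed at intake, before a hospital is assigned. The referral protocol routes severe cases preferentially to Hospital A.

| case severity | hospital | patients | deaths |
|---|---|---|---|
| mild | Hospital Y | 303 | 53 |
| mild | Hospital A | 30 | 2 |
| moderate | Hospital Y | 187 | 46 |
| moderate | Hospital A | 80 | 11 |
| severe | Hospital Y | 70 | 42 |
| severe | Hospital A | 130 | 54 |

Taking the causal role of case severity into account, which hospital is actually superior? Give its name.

Hospital A

Case severity satisfies the back-door criterion: it is not a descendant of the hospital, and it blocks the spurious path from hospital to outcome. Adjusting for it (i.e., using the within-case severity rates) gives the causal effect.
Within each level — mild: 17.5% vs 6.7%; moderate: 24.6% vs 13.8%; severe: 60.0% vs 41.5% — Hospital A is lower every time.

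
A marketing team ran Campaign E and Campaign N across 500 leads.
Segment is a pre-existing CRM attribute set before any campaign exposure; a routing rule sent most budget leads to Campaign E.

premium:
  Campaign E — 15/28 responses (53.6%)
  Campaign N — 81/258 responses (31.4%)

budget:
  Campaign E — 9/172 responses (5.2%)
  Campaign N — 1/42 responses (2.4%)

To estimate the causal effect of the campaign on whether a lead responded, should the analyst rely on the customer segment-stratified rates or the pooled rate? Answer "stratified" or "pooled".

Campaign E is higher inside every customer segment stratum but Campaign N is higher in aggregate. Whether to stratify depends on how customer segment relates to the campaign.
Since customer segment is a pre-existing factor (not a product of the campaign) and it affects the outcome on its own, it is a confounder. The stratified rates, not the pooled rate, identify the causal effect.
Within each level — premium: 53.6% vs 31.4%; budget: 5.2% vs 2.4% — Campaign E is higher every time.

stratified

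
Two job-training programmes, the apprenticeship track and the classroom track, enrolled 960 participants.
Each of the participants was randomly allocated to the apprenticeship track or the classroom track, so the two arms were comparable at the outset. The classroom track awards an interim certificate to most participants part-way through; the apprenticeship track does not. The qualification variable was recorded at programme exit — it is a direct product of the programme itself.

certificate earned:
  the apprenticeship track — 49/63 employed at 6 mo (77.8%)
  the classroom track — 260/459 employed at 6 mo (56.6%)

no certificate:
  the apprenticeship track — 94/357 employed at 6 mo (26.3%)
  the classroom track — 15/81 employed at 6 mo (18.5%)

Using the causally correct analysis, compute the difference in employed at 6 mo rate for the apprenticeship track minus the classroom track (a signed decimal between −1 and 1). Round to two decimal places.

-0.17

The stratified and pooled comparisons disagree (the apprenticeship track wins within each qualification attained during the programme; the classroom track wins overall), so the answer turns on the causal role of qualification attained during the programme.
Qualification attained during the programme is recorded after the programme and is itself shifted by it — it sits on the causal path from programme to outcome. Conditioning on a mediator would strip out part of the effect we want; the pooled comparison gives the total causal effect.
The causal difference is the pooled difference: 0.340 − 0.509 = -0.169.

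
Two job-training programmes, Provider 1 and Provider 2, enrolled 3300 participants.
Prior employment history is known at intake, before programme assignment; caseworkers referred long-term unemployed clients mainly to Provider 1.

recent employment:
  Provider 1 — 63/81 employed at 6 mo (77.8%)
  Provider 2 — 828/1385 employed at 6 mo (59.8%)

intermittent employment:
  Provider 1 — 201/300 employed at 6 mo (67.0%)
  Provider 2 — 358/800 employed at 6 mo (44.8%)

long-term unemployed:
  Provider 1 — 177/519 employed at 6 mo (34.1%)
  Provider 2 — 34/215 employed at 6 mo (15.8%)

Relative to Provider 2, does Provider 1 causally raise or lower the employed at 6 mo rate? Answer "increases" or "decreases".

increases

Nothing the programme does changes prior employment history; the imbalance is an allocation artefact. With prior employment history also predicting the outcome, the pooled figure is confounded, and the within-stratum comparison is the causal one.
Within each level — recent employment: 77.8% vs 59.8%; intermittent employment: 67.0% vs 44.8%; long-term unemployed: 34.1% vs 15.8% — Provider 1 is higher every time.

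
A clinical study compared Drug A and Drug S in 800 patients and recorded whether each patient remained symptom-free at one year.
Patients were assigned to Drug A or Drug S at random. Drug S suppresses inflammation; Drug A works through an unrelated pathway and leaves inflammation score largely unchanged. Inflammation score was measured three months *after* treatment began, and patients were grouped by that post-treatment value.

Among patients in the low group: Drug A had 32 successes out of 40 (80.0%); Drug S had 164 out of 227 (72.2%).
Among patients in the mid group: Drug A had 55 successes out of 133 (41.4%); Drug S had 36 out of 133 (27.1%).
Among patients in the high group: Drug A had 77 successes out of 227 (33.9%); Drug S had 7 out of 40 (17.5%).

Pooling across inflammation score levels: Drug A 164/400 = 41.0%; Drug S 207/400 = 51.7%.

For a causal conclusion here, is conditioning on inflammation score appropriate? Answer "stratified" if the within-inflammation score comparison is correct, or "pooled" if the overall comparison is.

pooled

Within every inflammation score level Drug A has the higher rate, yet pooled Drug S does — Simpson's reversal.
The distribution of inflammation score is itself part of what the drug does — it is an intermediate outcome. Holding it fixed would remove that part of the effect; the total effect is the pooled difference.
Pooled: Drug A 41.0% vs Drug S 51.7%; Drug S is higher overall.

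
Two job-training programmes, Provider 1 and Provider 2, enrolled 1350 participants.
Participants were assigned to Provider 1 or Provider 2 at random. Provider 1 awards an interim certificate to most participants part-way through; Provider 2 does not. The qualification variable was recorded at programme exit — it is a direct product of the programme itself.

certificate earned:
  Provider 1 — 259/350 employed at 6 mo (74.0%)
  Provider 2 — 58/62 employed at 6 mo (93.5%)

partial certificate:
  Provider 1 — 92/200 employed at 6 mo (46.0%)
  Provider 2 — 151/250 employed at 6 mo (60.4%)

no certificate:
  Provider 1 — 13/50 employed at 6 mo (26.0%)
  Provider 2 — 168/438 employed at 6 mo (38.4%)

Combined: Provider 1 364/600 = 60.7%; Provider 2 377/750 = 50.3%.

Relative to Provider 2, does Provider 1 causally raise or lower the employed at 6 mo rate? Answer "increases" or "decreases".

Provider 2 is higher inside every qualification attained during the programme stratum but Provider 1 is higher in aggregate. Whether to stratify depends on how qualification attained during the programme relates to the programme.
Because the programme influences qualification attained during the programme, qualification attained during the programme is a post-treatment mediator, not a confounder. Stratifying on it would bias the estimate; the causal effect is the crude pooled difference.
Pooled: Provider 1 60.7% vs Provider 2 50.3%; Provider 1 is higher overall.

increases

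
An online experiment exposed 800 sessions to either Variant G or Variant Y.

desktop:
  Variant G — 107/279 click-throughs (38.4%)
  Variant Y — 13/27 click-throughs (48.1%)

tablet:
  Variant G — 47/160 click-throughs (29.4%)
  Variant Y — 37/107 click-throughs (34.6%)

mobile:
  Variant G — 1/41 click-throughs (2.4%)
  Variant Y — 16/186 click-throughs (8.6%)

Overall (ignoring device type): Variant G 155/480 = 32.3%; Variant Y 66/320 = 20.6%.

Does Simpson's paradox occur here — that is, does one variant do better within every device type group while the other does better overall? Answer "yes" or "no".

yes

Within each device type level (desktop 38.4% vs 48.1%; tablet 29.4% vs 34.6%; mobile 2.4% vs 8.6%), Variant Y has the higher rate every time. Pooled: 32.3% vs 20.6% — Variant G has the higher rate overall. The two comparisons disagree.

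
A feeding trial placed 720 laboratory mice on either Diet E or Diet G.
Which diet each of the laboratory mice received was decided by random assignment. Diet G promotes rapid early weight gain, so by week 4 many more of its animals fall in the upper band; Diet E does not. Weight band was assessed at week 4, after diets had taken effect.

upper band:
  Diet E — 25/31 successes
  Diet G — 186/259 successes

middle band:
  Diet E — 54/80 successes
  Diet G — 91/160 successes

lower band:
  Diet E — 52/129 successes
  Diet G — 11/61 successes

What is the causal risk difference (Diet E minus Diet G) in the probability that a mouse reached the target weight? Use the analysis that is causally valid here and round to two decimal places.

Diet E is higher inside every week-4 weight band stratum but Diet G is higher in aggregate. Whether to stratify depends on how week-4 weight band relates to the diet.
Week-4 weight band is recorded after the diet and is itself shifted by it — it sits on the causal path from diet to outcome. Conditioning on a mediator would strip out part of the effect we want; the pooled comparison gives the total causal effect.
The causal difference is the pooled difference: 0.546 − 0.600 = -0.054.

-0.05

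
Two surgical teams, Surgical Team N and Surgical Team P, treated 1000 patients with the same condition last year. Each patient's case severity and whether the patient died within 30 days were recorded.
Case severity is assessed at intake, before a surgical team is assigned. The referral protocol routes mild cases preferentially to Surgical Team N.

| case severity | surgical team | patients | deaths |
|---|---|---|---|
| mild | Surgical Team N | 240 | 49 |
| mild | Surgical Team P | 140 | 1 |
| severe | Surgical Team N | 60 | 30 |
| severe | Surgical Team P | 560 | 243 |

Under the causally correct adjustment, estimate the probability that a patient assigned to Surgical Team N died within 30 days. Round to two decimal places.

The case severity-specific comparison favours Surgical Team P throughout, but the pooled figures favour Surgical Team N. The question is whether to condition on case severity.
Here case severity is a common cause — it drives both which surgical team a case falls under and the outcome. The crude comparison mixes populations; the stratum-specific rates are the causally relevant ones.
Standardising Surgical Team N to the population case severity mix: 0.380·49/240 + 0.620·30/60 = 0.388.

0.39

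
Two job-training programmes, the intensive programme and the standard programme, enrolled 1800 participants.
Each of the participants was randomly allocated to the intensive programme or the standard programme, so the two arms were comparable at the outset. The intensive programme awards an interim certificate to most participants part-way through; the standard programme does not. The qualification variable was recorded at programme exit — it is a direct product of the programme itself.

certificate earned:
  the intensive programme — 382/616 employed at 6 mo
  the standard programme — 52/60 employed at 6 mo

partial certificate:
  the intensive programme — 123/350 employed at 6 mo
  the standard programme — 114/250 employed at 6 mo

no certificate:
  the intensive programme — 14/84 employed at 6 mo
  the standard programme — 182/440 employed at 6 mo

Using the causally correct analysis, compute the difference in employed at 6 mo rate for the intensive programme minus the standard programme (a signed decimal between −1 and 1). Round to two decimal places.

+0.03

The distribution of qualification attained during the programme is itself part of what the programme does — it is an intermediate outcome. Holding it fixed would remove that part of the effect; the total effect is the pooled difference.
The causal difference is the pooled difference: 0.494 − 0.464 = +0.030.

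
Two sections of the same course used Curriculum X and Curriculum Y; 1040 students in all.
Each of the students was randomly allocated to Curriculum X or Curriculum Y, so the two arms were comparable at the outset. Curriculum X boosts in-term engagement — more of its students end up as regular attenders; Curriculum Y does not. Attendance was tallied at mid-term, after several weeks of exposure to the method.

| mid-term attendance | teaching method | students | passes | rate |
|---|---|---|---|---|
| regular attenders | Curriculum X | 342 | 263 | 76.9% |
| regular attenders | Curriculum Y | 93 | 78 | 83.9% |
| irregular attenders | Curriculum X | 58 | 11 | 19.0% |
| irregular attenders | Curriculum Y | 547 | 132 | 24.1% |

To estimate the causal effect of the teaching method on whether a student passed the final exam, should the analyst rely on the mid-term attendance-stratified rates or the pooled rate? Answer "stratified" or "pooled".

pooled

The stratified and pooled comparisons disagree (Curriculum Y wins within each mid-term attendance; Curriculum X wins overall), so the answer turns on the causal role of mid-term attendance.
The distribution of mid-term attendance is itself part of what the teaching method does — it is an intermediate outcome. Holding it fixed would remove that part of the effect; the total effect is the pooled difference.
Pooled: Curriculum X 68.5% vs Curriculum Y 32.8%; Curriculum X is higher overall.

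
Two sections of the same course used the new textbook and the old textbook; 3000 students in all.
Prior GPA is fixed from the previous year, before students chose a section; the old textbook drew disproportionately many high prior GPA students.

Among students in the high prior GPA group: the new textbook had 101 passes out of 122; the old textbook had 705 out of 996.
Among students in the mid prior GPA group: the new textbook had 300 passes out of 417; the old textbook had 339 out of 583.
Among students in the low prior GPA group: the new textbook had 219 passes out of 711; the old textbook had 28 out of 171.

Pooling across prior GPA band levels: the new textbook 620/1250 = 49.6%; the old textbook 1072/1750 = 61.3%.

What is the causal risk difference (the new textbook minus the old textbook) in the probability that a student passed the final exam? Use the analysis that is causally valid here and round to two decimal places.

The imbalance in prior GPA band arose from how students were allocated, not from anything the teaching method did; and prior GPA band independently affects the outcome. The pooled gap is confounded — condition on prior GPA band.
Adjusting over the population distribution of prior GPA band: 0.373·(0.828−0.708) + 0.333·(0.719−0.581) + 0.294·(0.308−0.164) = +0.133.

+0.13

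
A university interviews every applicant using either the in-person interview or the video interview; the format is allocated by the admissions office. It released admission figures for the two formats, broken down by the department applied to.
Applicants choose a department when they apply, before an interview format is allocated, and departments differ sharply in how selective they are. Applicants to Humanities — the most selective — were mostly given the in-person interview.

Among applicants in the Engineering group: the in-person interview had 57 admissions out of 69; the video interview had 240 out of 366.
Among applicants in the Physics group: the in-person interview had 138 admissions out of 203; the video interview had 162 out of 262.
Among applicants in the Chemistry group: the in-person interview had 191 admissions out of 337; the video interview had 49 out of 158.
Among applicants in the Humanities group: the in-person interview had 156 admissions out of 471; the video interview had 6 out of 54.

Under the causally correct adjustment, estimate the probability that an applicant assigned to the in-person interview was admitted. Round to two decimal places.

0.59

Department is set before the interview format has any effect — it is not caused by the interview format — and it independently drives the outcome. That makes it a confounder, so the causal comparison is within department levels.
Standardising the in-person interview to the population department mix: 0.227·57/69 + 0.242·138/203 + 0.258·191/337 + 0.273·156/471 = 0.588.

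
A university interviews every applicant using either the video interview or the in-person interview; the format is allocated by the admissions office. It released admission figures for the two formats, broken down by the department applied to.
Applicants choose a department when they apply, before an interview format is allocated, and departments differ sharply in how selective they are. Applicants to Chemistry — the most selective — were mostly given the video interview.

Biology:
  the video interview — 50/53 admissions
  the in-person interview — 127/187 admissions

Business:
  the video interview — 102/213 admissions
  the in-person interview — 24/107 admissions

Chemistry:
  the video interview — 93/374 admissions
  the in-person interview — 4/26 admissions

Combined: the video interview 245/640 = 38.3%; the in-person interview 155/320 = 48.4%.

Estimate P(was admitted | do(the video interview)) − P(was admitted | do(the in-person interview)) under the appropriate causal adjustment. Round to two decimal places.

Since department is a pre-existing factor (not a product of the interview format) and it affects the outcome on its own, it is a confounder. The stratified rates, not the pooled rate, identify the causal effect.
Adjusting over the population distribution of department: 0.250·(0.943−0.679) + 0.333·(0.479−0.224) + 0.417·(0.249−0.154) = +0.190.

+0.19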